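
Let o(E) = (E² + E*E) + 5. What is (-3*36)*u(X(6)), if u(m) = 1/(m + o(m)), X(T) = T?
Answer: -108/83 ≈ -1.3012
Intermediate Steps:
o(E) = 5 + 2*E² (o(E) = (E² + E²) + 5 = 2*E² + 5 = 5 + 2*E²)
u(m) = 1/(5 + m + 2*m²) (u(m) = 1/(m + (5 + 2*m²)) = 1/(5 + m + 2*m²))
(-3*36)*u(X(6)) = (-3*36)/(5 + 6 + 2*6²) = -108/(5 + 6 + 2*36) = -108/(5 + 6 + 72) = -108/83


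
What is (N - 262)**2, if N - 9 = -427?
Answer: 462400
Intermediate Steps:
N = -418 (N = 9 - 427 = -418)
(N - 262)**2 = (-418 - 262)**2 = (-680)**2 = 462400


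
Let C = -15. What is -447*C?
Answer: 6705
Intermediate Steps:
-447*C = -447*(-15) = 6705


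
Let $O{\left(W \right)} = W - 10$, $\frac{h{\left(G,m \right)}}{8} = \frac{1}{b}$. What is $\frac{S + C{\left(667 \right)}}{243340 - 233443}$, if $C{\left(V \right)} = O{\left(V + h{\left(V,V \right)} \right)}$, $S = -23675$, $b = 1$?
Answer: $- \frac{7670}{3299} \approx -2.3249$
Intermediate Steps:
$h{\left(G,m \right)} = 8$ ($h{\left(G,m \right)} = \frac{8}{1} = 8 \cdot 1 = 8$)
$O{\left(W \right)} = -10 + W$
$C{\left(V \right)} = -2 + V$ ($C{\left(V \right)} = -10 + \left(V + 8\right) = -10 + \left(8 + V\right) = -2 + V$)
$\frac{S + C{\left(667 \right)}}{243340 - 233443} = \frac{-23675 + \left(-2 + 667\right)}{243340 - 233443} = \frac{-23675 + 665}{9897} = \left(-23010\right) \frac{1}{9897} = - \frac{7670}{3299}$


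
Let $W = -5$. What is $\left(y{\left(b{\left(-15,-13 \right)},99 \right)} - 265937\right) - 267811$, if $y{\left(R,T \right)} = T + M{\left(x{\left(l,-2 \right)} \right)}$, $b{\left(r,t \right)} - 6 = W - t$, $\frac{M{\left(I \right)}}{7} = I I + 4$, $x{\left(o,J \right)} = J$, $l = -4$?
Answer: $-533593$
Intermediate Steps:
$M{\left(I \right)} = 28 + 7 I^{2}$ ($M{\left(I \right)} = 7 \left(I I + 4\right) = 7 \left(I^{2} + 4\right) = 7 \left(4 + I^{2}\right) = 28 + 7 I^{2}$)
$b{\left(r,t \right)} = 1 - t$ ($b{\left(r,t \right)} = 6 - \left(5 + t\right) = 1 - t$)
$y{\left(R,T \right)} = 56 + T$ ($y{\left(R,T \right)} = T + \left(28 + 7 \left(-2\right)^{2}\right) = T + \left(28 + 7 \cdot 4\right) = T + \left(28 + 28\right) = T + 56 = 56 + T$)
$\left(y{\left(b{\left(-15,-13 \right)},99 \right)} - 265937\right) - 267811 = \left(\left(56 + 99\right) - 265937\right) - 267811 = \left(155 - 265937\right) - 267811 = -265782 - 267811 = -533593$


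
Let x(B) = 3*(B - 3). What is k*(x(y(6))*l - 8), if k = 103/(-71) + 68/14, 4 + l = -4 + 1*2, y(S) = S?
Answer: -104966/497 ≈ -211.20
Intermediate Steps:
l = -6 (l = -4 + (-4 + 1*2) = -4 + (-4 + 2) = -4 - 2 = -6)
x(B) = -9 + 3*B (x(B) = 3*(-3 + B) = -9 + 3*B)
k = 1693/497 (k = 103*(-1/71) + 68*(1/14) = -103/71 + 34/7 = 1693/497 ≈ 3.4064)
k*(x(y(6))*l - 8) = 1693*((-9 + 3*6)*(-6) - 8)/497 = 1693*((-9 + 18)*(-6) - 8)/497 = 1693*(9*(-6) - 8)/497 = 1693*(-54 - 8)/497 = (1693/497)*(-62) = -104966/497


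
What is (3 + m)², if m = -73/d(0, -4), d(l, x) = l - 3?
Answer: 6724/9 ≈ 747.11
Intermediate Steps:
d(l, x) = -3 + l
m = 73/3 (m = -73/(-3 + 0) = -73/(-3) = -73*(-⅓) = 73/3 ≈ 24.333)
(3 + m)² = (3 + 73/3)² = (82/3)² = 6724/9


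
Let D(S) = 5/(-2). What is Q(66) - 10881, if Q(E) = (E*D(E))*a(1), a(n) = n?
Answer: -11046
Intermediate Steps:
D(S) = -5/2 (D(S) = 5*(-½) = -5/2)
Q(E) = -5*E/2 (Q(E) = (E*(-5/2))*1 = -5*E/2*1 = -5*E/2)
Q(66) - 10881 = -5/2*66 - 10881 = -165 - 10881 = -11046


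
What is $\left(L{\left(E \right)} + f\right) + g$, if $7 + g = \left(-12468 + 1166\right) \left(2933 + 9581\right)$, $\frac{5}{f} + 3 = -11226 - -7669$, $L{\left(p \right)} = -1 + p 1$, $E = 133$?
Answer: $- \frac{100700369337}{712} \approx -1.4143 \cdot 10^{8}$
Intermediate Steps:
$L{\left(p \right)} = -1 + p$
$f = - \frac{1}{712}$ ($f = \frac{5}{-3 - 3557} = \frac{5}{-3560} = 5 \left(- \frac{1}{3560}\right) = - \frac{1}{712} \approx -0.0014045$)
$g = -141433235$ ($g = -7 + \left(-12468 + 1166\right) \left(2933 + 9581\right) = -7 - 141433228 = -141433235$)
$\left(L{\left(E \right)} + f\right) + g = \left(\left(-1 + 133\right) - \frac{1}{712}\right) - 141433235 = \left(132 - \frac{1}{712}\right) - 141433235 = \frac{93983}{712} - 141433235 = - \frac{100700369337}{712}$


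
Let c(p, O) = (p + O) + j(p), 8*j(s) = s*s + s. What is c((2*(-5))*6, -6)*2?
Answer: 753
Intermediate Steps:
j(s) = s/8 + s²/8 (j(s) = (s*s + s)/8 = (s² + s)/8 = (s + s²)/8 = s/8 + s²/8)
c(p, O) = O + p + p*(1 + p)/8 (c(p, O) = (p + O) + p*(1 + p)/8 = (O + p) + p*(1 + p)/8 = O + p + p*(1 + p)/8)
c((2*(-5))*6, -6)*2 = (-6 + (2*(-5))*6 + ((2*(-5))*6)*(1 + (2*(-5))*6)/8)*2 = (-6 - 10*6 + (-10*6)*(1 - 10*6)/8)*2 = (-6 - 60 + (⅛)*(-60)*(1 - 60))*2 = (-6 - 60 + (⅛)*(-60)*(-59))*2 = (-6 - 60 + 885/2)*2 = (753/2)*2 = 753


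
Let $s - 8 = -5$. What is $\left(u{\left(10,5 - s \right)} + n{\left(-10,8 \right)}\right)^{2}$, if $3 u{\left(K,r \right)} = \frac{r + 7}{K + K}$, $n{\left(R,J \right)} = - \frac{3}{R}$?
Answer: $\frac{81}{400} \approx 0.2025$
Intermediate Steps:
$s = 3$ ($s = 8 - 5 = 3$)
$u{\left(K,r \right)} = \frac{7 + r}{6 K}$ ($u{\left(K,r \right)} = \frac{\left(r + 7\right) \frac{1}{K + K}}{3} = \frac{\left(7 + r\right) \frac{1}{2 K}}{3} = \frac{\frac{1}{2} \frac{1}{K} \left(7 + r\right)}{3} = \frac{7 + r}{6 K}$)
$\left(u{\left(10,5 - s \right)} + n{\left(-10,8 \right)}\right)^{2} = \left(\frac{7 + \left(5 - 3\right)}{6 \cdot 10} - \frac{3}{-10}\right)^{2} = \left(\frac{1}{6} \cdot \frac{1}{10} \left(7 + \left(5 - 3\right)\right) - - \frac{3}{10}\right)^{2} = \left(\frac{1}{6} \cdot \frac{1}{10} \left(7 + 2\right) + \frac{3}{10}\right)^{2} = \left(\frac{1}{6} \cdot \frac{1}{10} \cdot 9 + \frac{3}{10}\right)^{2} = \left(\frac{3}{20} + \frac{3}{10}\right)^{2} = \left(\frac{9}{20}\right)^{2} = \frac{81}{400}$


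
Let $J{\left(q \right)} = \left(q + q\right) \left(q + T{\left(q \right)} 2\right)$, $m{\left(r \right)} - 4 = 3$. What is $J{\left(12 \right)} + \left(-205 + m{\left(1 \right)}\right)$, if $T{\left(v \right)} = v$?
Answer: $666$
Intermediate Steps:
$m{\left(r \right)} = 7$ ($m{\left(r \right)} = 4 + 3 = 7$)
$J{\left(q \right)} = 6 q^{2}$ ($J{\left(q \right)} = \left(q + q\right) \left(q + q 2\right) = 2 q \left(q + 2 q\right) = 2 q 3 q = 6 q^{2}$)
$J{\left(12 \right)} + \left(-205 + m{\left(1 \right)}\right) = 6 \cdot 12^{2} + \left(-205 + 7\right) = 6 \cdot 144 - 198 = 864 - 198 = 666$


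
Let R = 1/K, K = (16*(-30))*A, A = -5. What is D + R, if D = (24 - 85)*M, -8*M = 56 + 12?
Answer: 1244401/2400 ≈ 518.50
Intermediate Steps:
M = -17/2 (M = -(56 + 12)/8 = -⅛*68 = -17/2 ≈ -8.5000)
D = 1037/2 (D = (24 - 85)*(-17/2) = -61*(-17/2) = 1037/2 ≈ 518.50)
K = 2400 (K = (16*(-30))*(-5) = -480*(-5) = 2400)
R = 1/2400 ≈ 0.00041667
D + R = 1037/2 + 1/2400 = 1244401/2400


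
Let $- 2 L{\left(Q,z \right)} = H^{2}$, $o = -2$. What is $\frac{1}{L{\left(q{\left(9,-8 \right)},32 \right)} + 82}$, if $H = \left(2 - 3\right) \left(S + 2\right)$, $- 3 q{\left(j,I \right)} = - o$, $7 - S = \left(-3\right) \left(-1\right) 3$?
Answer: $\frac{1}{82} \approx 0.012195$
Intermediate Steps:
$S = -2$ ($S = 7 - \left(-3\right) \left(-1\right) 3 = 7 - 3 \cdot 3 = 7 - 9 = -2$)
$q{\left(j,I \right)} = - \frac{2}{3}$ ($q{\left(j,I \right)} = - \frac{\left(-1\right) \left(-2\right)}{3} = \left(- \frac{1}{3}\right) 2 = - \frac{2}{3}$)
$H = 0$ ($H = \left(2 - 3\right) \left(-2 + 2\right) = \left(-1\right) 0 = 0$)
$L{\left(Q,z \right)} = 0$ ($L{\left(Q,z \right)} = - \frac{0^{2}}{2} = \left(- \frac{1}{2}\right) 0 = 0$)
$\frac{1}{L{\left(q{\left(9,-8 \right)},32 \right)} + 82} = \frac{1}{0 + 82} = \frac{1}{82}$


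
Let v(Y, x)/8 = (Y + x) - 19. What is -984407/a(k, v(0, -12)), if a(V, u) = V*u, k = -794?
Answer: -984407/196912 ≈ -4.9992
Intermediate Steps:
v(Y, x) = -152 + 8*Y + 8*x (v(Y, x) = 8*((Y + x) - 19) = 8*(-19 + Y + x) = -152 + 8*Y + 8*x)
-984407/a(k, v(0, -12)) = -984407*(-1/(794*(-152 + 8*0 + 8*(-12)))) = -984407*(-1/(794*(-152 + 0 - 96))) = -984407/((-794*(-248))) = -984407/196912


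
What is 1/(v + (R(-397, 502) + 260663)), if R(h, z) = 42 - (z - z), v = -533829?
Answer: -1/273124 ≈ -3.6613e-6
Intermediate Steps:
R(h, z) = 42 (R(h, z) = 42 - 1*0 = 42 + 0 = 42)
1/(v + (R(-397, 502) + 260663)) = 1/(-533829 + (42 + 260663)) = 1/(-533829 + 260705) = 1/(-273124) = -1/273124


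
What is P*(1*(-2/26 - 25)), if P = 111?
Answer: -36186/13 ≈ -2783.5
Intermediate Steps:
P*(1*(-2/26 - 25)) = 111*(1*(-2/26 - 25)) = 111*(1*(-2*1/26 - 25)) = 111*(1*(-1/13 - 25)) = 111*(1*(-326/13)) = 111*(-326/13) = -36186/13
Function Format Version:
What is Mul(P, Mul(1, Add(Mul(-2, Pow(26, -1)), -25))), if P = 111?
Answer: Rational(-36186, 13) ≈ -2783.5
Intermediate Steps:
Mul(P, Mul(1, Add(Mul(-2, Pow(26, -1)), -25))) = Mul(111, Mul(1, Add(Mul(-2, Pow(26, -1)), -25))) = Mul(111, Mul(1, Add(Mul(-2, Rational(1, 26)), -25))) = Mul(111, Mul(1, Add(Rational(-1, 13), -25))) = Mul(111, Mul(1, Rational(-326, 13))) = Mul(111, Rational(-326, 13)) = Rational(-36186, 13)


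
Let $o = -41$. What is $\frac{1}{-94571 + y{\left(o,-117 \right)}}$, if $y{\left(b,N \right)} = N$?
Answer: $- \frac{1}{94688} \approx -1.0561 \cdot 10^{-5}$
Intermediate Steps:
$\frac{1}{-94571 + y{\left(o,-117 \right)}} = \frac{1}{-94571 - 117} = \frac{1}{-94688} = - \frac{1}{94688}$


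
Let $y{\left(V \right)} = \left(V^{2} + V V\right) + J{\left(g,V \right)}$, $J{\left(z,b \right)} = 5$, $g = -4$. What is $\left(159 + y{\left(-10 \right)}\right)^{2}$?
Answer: $132496$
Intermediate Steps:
$y{\left(V \right)} = 5 + 2 V^{2}$ ($y{\left(V \right)} = \left(V^{2} + V V\right) + 5 = \left(V^{2} + V^{2}\right) + 5 = 2 V^{2} + 5 = 5 + 2 V^{2}$)
$\left(159 + y{\left(-10 \right)}\right)^{2} = \left(159 + \left(5 + 2 \left(-10\right)^{2}\right)\right)^{2} = \left(159 + \left(5 + 2 \cdot 100\right)\right)^{2} = \left(159 + \left(5 + 200\right)\right)^{2} = \left(159 + 205\right)^{2} = 364^{2} = 132496$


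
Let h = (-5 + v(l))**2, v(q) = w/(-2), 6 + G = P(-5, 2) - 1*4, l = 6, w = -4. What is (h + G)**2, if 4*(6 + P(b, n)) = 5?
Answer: 529/16 ≈ 33.063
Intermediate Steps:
P(b, n) = -19/4 (P(b, n) = -6 + (1/4)*5 = -6 + 5/4 = -19/4)
G = -59/4 (G = -6 + (-19/4 - 1*4) = -6 + (-19/4 - 4) = -6 - 35/4 = -59/4 ≈ -14.750)
v(q) = 2 (v(q) = -4/(-2) = -4*(-1/2) = 2)
h = 9 (h = (-5 + 2)**2 = (-3)**2 = 9)
(h + G)**2 = (9 - 59/4)**2 = (-23/4)**2 = 529/16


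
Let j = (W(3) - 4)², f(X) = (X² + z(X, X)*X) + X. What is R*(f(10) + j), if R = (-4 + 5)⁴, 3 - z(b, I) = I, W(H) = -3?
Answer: 89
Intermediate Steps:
z(b, I) = 3 - I
f(X) = X + X² + X*(3 - X) (f(X) = (X² + (3 - X)*X) + X = (X² + X*(3 - X)) + X = X + X² + X*(3 - X))
j = 49 (j = (-3 - 4)² = (-7)² = 49)
R = 1 (R = 1⁴ = 1)
R*(f(10) + j) = 1*(4*10 + 49) = 1*(40 + 49) = 1*89 = 89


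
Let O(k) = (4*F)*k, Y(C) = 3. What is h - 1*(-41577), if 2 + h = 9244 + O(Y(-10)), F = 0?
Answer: 50819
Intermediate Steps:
O(k) = 0 (O(k) = (4*0)*k = 0*k = 0)
h = 9242 (h = -2 + (9244 + 0) = -2 + 9244 = 9242)
h - 1*(-41577) = 9242 - 1*(-41577) = 9242 + 41577 = 50819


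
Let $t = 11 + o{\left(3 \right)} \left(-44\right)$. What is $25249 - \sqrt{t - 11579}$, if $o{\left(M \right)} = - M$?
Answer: $25249 - 2 i \sqrt{2859} \approx 25249.0 - 106.94 i$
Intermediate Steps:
$t = 143$ ($t = 11 + \left(-1\right) 3 \left(-44\right) = 11 - -132 = 11 + 132 = 143$)
$25249 - \sqrt{t - 11579} = 25249 - \sqrt{143 - 11579} = 25249 - \sqrt{-11436} = 25249 - 2 i \sqrt{2859}$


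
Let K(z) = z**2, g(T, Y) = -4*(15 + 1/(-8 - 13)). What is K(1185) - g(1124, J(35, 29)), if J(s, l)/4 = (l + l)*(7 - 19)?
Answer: 29489981/21 ≈ 1.4043e+6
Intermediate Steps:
J(s, l) = -96*l (J(s, l) = 4*((l + l)*(7 - 19)) = 4*((2*l)*(-12)) = 4*(-24*l) = -96*l)
g(T, Y) = -1256/21 (g(T, Y) = -4*(15 + 1/(-21)) = -4*(15 - 1/21) = -4*314/21 = -1256/21)
K(1185) - g(1124, J(35, 29)) = 1185**2 - 1*(-1256/21) = 1404225 + 1256/21 = 29489981/21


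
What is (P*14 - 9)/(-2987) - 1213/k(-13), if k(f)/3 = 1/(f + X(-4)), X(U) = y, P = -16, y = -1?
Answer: 50725933/8961 ≈ 5660.7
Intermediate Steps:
X(U) = -1
k(f) = 3/(-1 + f) (k(f) = 3/(f - 1) = 3/(-1 + f))
(P*14 - 9)/(-2987) - 1213/k(-13) = (-16*14 - 9)/(-2987) - 1213/(3/(-1 - 13)) = (-224 - 9)*(-1/2987) - 1213/(3/(-14)) = -233*(-1/2987) - 1213/(3*(-1/14)) = 233/2987 - 1213/(-3/14) = 233/2987 - 1213*(-14/3) = 233/2987 + 16982/3 = 50725933/8961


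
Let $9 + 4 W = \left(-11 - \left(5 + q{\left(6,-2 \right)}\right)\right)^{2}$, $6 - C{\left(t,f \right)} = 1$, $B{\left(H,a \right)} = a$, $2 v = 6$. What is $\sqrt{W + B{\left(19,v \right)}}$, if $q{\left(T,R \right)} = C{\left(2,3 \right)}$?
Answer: $\sqrt{111} \approx 10.536$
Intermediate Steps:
$v = 3$ ($v = \frac{1}{2} \cdot 6 = 3$)
$C{\left(t,f \right)} = 5$ ($C{\left(t,f \right)} = 6 - 1 = 5$)
$q{\left(T,R \right)} = 5$
$W = 108$ ($W = - \frac{9}{4} + \frac{\left(-11 - 10\right)^{2}}{4} = - \frac{9}{4} + \frac{\left(-21\right)^{2}}{4} = - \frac{9}{4} + \frac{1}{4} \cdot 441 = - \frac{9}{4} + \frac{441}{4} = 108$)
$\sqrt{W + B{\left(19,v \right)}} = \sqrt{108 + 3} = \sqrt{111}$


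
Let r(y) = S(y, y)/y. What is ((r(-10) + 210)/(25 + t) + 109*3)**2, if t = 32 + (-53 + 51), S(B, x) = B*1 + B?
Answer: 331130809/3025 ≈ 1.0946e+5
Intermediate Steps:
S(B, x) = 2*B (S(B, x) = B + B = 2*B)
t = 30 (t = 32 - 2 = 30)
r(y) = 2 (r(y) = (2*y)/y = 2)
((r(-10) + 210)/(25 + t) + 109*3)**2 = ((2 + 210)/(25 + 30) + 109*3)**2 = (212/55 + 327)**2 = (18197/55)**2 = 331130809/3025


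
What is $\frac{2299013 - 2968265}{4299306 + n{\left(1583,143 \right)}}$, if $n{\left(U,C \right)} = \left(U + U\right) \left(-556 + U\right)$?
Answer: $- \frac{167313}{1887697} \approx -0.088633$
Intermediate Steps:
$n{\left(U,C \right)} = 2 U \left(-556 + U\right)$
$\frac{2299013 - 2968265}{4299306 + n{\left(1583,143 \right)}} = \frac{2299013 - 2968265}{4299306 + 2 \cdot 1583 \left(-556 + 1583\right)} = - \frac{669252}{4299306 + 2 \cdot 1583 \cdot 1027} = - \frac{669252}{4299306 + 3251482} = - \frac{669252}{7550788} = \left(-669252\right) \frac{1}{7550788} = - \frac{167313}{1887697}$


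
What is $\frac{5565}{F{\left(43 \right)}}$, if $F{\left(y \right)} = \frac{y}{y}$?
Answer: $5565$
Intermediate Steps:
$F{\left(y \right)} = 1$
$\frac{5565}{F{\left(43 \right)}} = \frac{5565}{1} = 5565 \cdot 1 = 5565$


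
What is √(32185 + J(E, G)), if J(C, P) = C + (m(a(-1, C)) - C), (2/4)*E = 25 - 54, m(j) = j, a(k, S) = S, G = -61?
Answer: √32127 ≈ 179.24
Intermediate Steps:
E = -58 (E = 2*(25 - 54) = 2*(-29) = -58)
J(C, P) = C (J(C, P) = C + (C - C) = C + 0 = C)
√(32185 + J(E, G)) = √(32185 - 58) = √32127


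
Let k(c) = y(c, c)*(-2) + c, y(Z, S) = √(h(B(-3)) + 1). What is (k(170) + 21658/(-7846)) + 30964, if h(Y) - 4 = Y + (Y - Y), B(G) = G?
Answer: 122127853/3923 - 2*√2 ≈ 31128.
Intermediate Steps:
h(Y) = 4 + Y (h(Y) = 4 + (Y + (Y - Y)) = 4 + (Y + 0) = 4 + Y)
y(Z, S) = √2 (y(Z, S) = √((4 - 3) + 1) = √(1 + 1) = √2)
k(c) = c - 2*√2 (k(c) = √2*(-2) + c = -2*√2 + c = c - 2*√2)
(k(170) + 21658/(-7846)) + 30964 = ((170 - 2*√2) + 21658/(-7846)) + 30964 = ((170 - 2*√2) + 21658*(-1/7846)) + 30964 = ((170 - 2*√2) - 10829/3923) + 30964 = (656081/3923 - 2*√2) + 30964 = 122127853/3923 - 2*√2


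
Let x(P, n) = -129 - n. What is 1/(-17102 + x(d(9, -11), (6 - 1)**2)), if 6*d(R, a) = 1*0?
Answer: -1/17256 ≈ -5.7951e-5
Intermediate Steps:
d(R, a) = 0 (d(R, a) = (1*0)/6 = (1/6)*0 = 0)
1/(-17102 + x(d(9, -11), (6 - 1)**2)) = 1/(-17102 + (-129 - (6 - 1)**2)) = 1/(-17102 + (-129 - 1*5**2)) = 1/(-17102 + (-129 - 1*25)) = 1/(-17102 + (-129 - 25)) = 1/(-17102 - 154) = 1/(-17256) = -1/17256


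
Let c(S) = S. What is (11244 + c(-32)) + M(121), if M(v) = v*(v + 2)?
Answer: 26095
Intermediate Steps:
M(v) = v*(2 + v)
(11244 + c(-32)) + M(121) = (11244 - 32) + 121*(2 + 121) = 11212 + 121*123 = 11212 + 14883 = 26095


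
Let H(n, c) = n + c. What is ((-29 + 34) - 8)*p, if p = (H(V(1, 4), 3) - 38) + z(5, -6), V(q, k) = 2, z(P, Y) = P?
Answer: 84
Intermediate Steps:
H(n, c) = c + n
p = -28 (p = ((3 + 2) - 38) + 5 = (5 - 38) + 5 = -33 + 5 = -28)
((-29 + 34) - 8)*p = ((-29 + 34) - 8)*(-28) = (5 - 8)*(-28) = -3*(-28) = 84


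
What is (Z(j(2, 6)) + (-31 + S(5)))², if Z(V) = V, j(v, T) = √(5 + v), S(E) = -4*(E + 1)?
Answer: (55 - √7)² ≈ 2741.0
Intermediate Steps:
S(E) = -4 - 4*E (S(E) = -4*(1 + E) = -4 - 4*E)
(Z(j(2, 6)) + (-31 + S(5)))² = (√(5 + 2) + (-31 + (-4 - 4*5)))² = (√7 + (-31 + (-4 - 20)))² = (√7 + (-31 - 24))² = (√7 - 55)² = (-55 + √7)²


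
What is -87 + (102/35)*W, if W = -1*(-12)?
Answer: -1821/35 ≈ -52.029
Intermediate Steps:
W = 12
-87 + (102/35)*W = -87 + (102/35)*12 = -87 + 1224/35 = -1821/35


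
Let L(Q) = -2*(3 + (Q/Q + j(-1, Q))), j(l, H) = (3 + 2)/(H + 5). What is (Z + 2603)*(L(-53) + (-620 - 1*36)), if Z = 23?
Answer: -20917403/12 ≈ -1.7431e+6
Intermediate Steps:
j(l, H) = 5/(5 + H)
L(Q) = -8 - 10/(5 + Q) (L(Q) = -2*(3 + (Q/Q + 5/(5 + Q))) = -2*(3 + (1 + 5/(5 + Q))) = -2*(4 + 5/(5 + Q)) = -8 - 10/(5 + Q))
(Z + 2603)*(L(-53) + (-620 - 1*36)) = (23 + 2603)*(2*(-25 - 4*(-53))/(5 - 53) + (-620 - 1*36)) = 2626*(2*(-25 + 212)/(-48) + (-620 - 36)) = 2626*(2*(-1/48)*187 - 656) = 2626*(-187/24 - 656) = 2626*(-15931/24) = -20917403/12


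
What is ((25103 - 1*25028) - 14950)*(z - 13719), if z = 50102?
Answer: -541197125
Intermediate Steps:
((25103 - 1*25028) - 14950)*(z - 13719) = ((25103 - 1*25028) - 14950)*(50102 - 13719) = ((25103 - 25028) - 14950)*36383 = (75 - 14950)*36383 = -14875*36383 = -541197125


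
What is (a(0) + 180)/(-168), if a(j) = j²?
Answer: -15/14 ≈ -1.0714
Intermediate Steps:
(a(0) + 180)/(-168) = (0² + 180)/(-168) = (0 + 180)*(-1/168) = 180*(-1/168) = -15/14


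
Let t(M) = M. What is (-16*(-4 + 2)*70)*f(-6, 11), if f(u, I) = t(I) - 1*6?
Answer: 11200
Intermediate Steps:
f(u, I) = -6 + I (f(u, I) = I - 1*6 = I - 6 = -6 + I)
(-16*(-4 + 2)*70)*f(-6, 11) = (-16*(-4 + 2)*70)*(-6 + 11) = (-16*(-2)*70)*5 = (32*70)*5 = 2240*5 = 11200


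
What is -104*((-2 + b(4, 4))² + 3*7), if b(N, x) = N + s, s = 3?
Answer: -4784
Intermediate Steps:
b(N, x) = 3 + N (b(N, x) = N + 3 = 3 + N)
-104*((-2 + b(4, 4))² + 3*7) = -104*((-2 + (3 + 4))² + 3*7) = -104*((-2 + 7)² + 21) = -104*(5² + 21) = -104*(25 + 21) = -104*46 = -4784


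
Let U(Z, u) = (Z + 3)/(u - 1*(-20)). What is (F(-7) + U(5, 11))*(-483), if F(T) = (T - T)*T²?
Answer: -3864/31 ≈ -124.65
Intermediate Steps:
U(Z, u) = (3 + Z)/(20 + u) (U(Z, u) = (3 + Z)/(u + 20) = (3 + Z)/(20 + u))
F(T) = 0 (F(T) = 0*T² = 0)
(F(-7) + U(5, 11))*(-483) = (0 + (3 + 5)/(20 + 11))*(-483) = (0 + 8/31)*(-483) = (8/31)*(-483) = -3864/31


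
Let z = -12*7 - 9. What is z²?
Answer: 8649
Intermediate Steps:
z = -93 (z = -84 - 9 = -93)
z² = (-93)² = 8649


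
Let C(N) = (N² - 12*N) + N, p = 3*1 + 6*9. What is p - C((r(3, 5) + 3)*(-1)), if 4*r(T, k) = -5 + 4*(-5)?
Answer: 1315/16 ≈ 82.188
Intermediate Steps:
r(T, k) = -25/4 (r(T, k) = (-5 + 4*(-5))/4 = (-5 - 20)/4 = (¼)*(-25) = -25/4)
p = 57 (p = 3 + 54 = 57)
C(N) = N² - 11*N
p - C((r(3, 5) + 3)*(-1)) = 57 - (-25/4 + 3)*(-1)*(-11 + (-25/4 + 3)*(-1)) = 57 - (-13/4*(-1))*(-11 - 13/4*(-1)) = 57 - 13*(-11 + 13/4)/4 = 57 - 13*(-31)/(4*4) = 57 - 1*(-403/16) = 57 + 403/16 = 1315/16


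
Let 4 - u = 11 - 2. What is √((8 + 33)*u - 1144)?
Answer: I*√1349 ≈ 36.729*I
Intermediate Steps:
u = -5 (u = 4 - (11 - 2) = 4 - 1*9 = 4 - 9 = -5)
√((8 + 33)*u - 1144) = √((8 + 33)*(-5) - 1144) = √(41*(-5) - 1144) = √(-205 - 1144) = √(-1349) = I*√1349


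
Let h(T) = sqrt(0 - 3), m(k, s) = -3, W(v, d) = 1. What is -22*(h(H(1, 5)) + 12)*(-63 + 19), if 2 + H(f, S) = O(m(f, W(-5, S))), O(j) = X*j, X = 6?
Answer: 11616 + 968*I*sqrt(3) ≈ 11616.0 + 1676.6*I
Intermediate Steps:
O(j) = 6*j
H(f, S) = -20 (H(f, S) = -2 + 6*(-3) = -2 - 18 = -20)
h(T) = I*sqrt(3) (h(T) = sqrt(-3) = I*sqrt(3))
-22*(h(H(1, 5)) + 12)*(-63 + 19) = -22*(I*sqrt(3) + 12)*(-63 + 19) = -22*(12 + I*sqrt(3))*(-44) = -22*(-528 - 44*I*sqrt(3)) = 11616 + 968*I*sqrt(3)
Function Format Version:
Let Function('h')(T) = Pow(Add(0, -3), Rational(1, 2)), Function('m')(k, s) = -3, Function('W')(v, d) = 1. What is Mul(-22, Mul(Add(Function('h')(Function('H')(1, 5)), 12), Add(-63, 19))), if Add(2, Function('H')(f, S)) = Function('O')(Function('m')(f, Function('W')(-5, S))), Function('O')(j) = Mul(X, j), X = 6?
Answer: Add(11616, Mul(968, I, Pow(3, Rational(1, 2)))) ≈ Add(11616., Mul(1676.6, I))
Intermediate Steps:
Function('O')(j) = Mul(6, j)
Function('H')(f, S) = -20 (Function('H')(f, S) = Add(-2, Mul(6, -3)) = Add(-2, -18) = -20)
Function('h')(T) = Mul(I, Pow(3, Rational(1, 2))) (Function('h')(T) = Pow(-3, Rational(1, 2)) = Mul(I, Pow(3, Rational(1, 2))))
Mul(-22, Mul(Add(Function('h')(Function('H')(1, 5)), 12), Add(-63, 19))) = Mul(-22, Mul(Add(Mul(I, Pow(3, Rational(1, 2))), 12), Add(-63, 19))) = Mul(-22, Mul(Add(12, Mul(I, Pow(3, Rational(1, 2)))), -44)) = Mul(-22, Add(-528, Mul(-44, I, Pow(3, Rational(1, 2))))) = Add(11616, Mul(968, I, Pow(3, Rational(1, 2))))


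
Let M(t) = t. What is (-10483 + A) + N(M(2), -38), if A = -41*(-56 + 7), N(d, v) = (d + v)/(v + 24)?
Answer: -59300/7 ≈ -8471.4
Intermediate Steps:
N(d, v) = (d + v)/(24 + v)
A = 2009 (A = -41*(-49) = 2009)
(-10483 + A) + N(M(2), -38) = (-10483 + 2009) + (2 - 38)/(24 - 38) = -8474 - 36/(-14) = -8474 - 1/14*(-36) = -8474 + 18/7 = -59300/7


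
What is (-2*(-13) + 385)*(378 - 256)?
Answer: 50142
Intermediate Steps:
(-2*(-13) + 385)*(378 - 256) = (26 + 385)*122 = 411*122 = 50142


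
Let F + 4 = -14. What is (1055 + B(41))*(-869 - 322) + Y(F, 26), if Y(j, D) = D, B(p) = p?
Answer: -1305310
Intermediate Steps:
F = -18 (F = -4 - 14 = -18)
(1055 + B(41))*(-869 - 322) + Y(F, 26) = (1055 + 41)*(-869 - 322) + 26 = 1096*(-1191) + 26 = -1305336 + 26 = -1305310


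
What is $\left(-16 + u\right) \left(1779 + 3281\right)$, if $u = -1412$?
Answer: $-7225680$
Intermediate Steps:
$\left(-16 + u\right) \left(1779 + 3281\right) = \left(-16 - 1412\right) \left(1779 + 3281\right) = \left(-1428\right) 5060 = -7225680$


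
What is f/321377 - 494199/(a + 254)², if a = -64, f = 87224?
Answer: -155675405623/11601709700 ≈ -13.418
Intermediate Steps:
f/321377 - 494199/(a + 254)² = 87224/321377 - 494199/(-64 + 254)² = 87224*(1/321377) - 494199/(190²) = 87224/321377 - 494199/36100 = -155675405623/11601709700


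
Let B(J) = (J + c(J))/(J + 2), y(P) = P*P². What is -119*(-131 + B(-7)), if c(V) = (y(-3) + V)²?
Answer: 214676/5 ≈ 42935.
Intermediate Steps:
y(P) = P³
c(V) = (-27 + V)² (c(V) = ((-3)³ + V)² = (-27 + V)²)
B(J) = (J + (-27 + J)²)/(2 + J) (B(J) = (J + (-27 + J)²)/(J + 2) = (J + (-27 + J)²)/(2 + J))
-119*(-131 + B(-7)) = -119*(-131 + (-7 + (-27 - 7)²)/(2 - 7)) = -119*(-131 + (-7 + (-34)²)/(-5)) = -119*(-131 - (-7 + 1156)/5) = -119*(-131 - ⅕*1149) = -119*(-131 - 1149/5) = -119*(-1804/5) = 214676/5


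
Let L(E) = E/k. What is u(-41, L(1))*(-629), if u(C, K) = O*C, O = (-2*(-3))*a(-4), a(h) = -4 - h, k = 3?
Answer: 0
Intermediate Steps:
O = 0 (O = (-2*(-3))*(-4 - 1*(-4)) = 6*(-4 + 4) = 6*0 = 0)
L(E) = E/3
u(C, K) = 0 (u(C, K) = 0*C = 0)
u(-41, L(1))*(-629) = 0*(-629) = 0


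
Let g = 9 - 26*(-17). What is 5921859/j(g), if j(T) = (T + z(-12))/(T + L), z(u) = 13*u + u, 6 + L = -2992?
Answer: -53296731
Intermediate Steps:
L = -2998 (L = -6 - 2992 = -2998)
z(u) = 14*u
g = 451 (g = 9 + 442 = 451)
j(T) = (-168 + T)/(-2998 + T) (j(T) = (T + 14*(-12))/(T - 2998) = (T - 168)/(-2998 + T) = (-168 + T)/(-2998 + T))
5921859/j(g) = 5921859/(((-168 + 451)/(-2998 + 451))) = 5921859/((283/(-2547))) = 5921859/((-1/2547*283)) = 5921859/(-⅑) = 5921859*(-9) = -53296731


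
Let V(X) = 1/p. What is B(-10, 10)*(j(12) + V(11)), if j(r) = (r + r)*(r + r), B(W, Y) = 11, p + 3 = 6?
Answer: 19019/3 ≈ 6339.7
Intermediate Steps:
p = 3 (p = -3 + 6 = 3)
V(X) = ⅓ (V(X) = 1/3 = ⅓)
j(r) = 4*r² (j(r) = (2*r)*(2*r) = 4*r²)
B(-10, 10)*(j(12) + V(11)) = 11*(4*12² + ⅓) = 11*(4*144 + ⅓) = 11*(576 + ⅓) = 11*(1729/3) = 19019/3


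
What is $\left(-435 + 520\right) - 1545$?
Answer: $-1460$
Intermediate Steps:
$\left(-435 + 520\right) - 1545 = 85 - 1545 = -1460$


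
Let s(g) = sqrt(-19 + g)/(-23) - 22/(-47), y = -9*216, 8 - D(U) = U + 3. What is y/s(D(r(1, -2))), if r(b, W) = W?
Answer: -66458799/17659 - 12346101*I*sqrt(3)/17659 ≈ -3763.5 - 1210.9*I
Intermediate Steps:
D(U) = 5 - U (D(U) = 8 - (U + 3) = 8 - (3 + U) = 8 + (-3 - U) = 5 - U)
y = -1944
s(g) = 22/47 - sqrt(-19 + g)/23 (s(g) = sqrt(-19 + g)*(-1/23) - 22*(-1/47) = -sqrt(-19 + g)/23 + 22/47 = 22/47 - sqrt(-19 + g)/23)
y/s(D(r(1, -2))) = -1944/(22/47 - sqrt(-19 + (5 - 1*(-2)))/23) = -1944/(22/47 - sqrt(-19 + (5 + 2))/23) = -1944/(22/47 - sqrt(-19 + 7)/23) = -1944/(22/47 - 2*I*sqrt(3)/23)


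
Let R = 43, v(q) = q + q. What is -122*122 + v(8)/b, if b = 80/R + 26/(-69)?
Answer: -32735948/2201 ≈ -14873.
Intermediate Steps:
v(q) = 2*q
b = 4402/2967 (b = 80/43 + 26/(-69) = 80*(1/43) + 26*(-1/69) = 80/43 - 26/69 = 4402/2967 ≈ 1.4837)
-122*122 + v(8)/b = -122*122 + (2*8)/(4402/2967) = -14884 + 16*(2967/4402) = -14884 + 23736/2201 = -32735948/2201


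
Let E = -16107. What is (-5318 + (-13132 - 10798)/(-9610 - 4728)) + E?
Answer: -153583860/7169 ≈ -21423.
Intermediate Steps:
(-5318 + (-13132 - 10798)/(-9610 - 4728)) + E = (-5318 + (-13132 - 10798)/(-9610 - 4728)) - 16107 = (-5318 - 23930/(-14338)) - 16107 = (-5318 - 23930*(-1/14338)) - 16107 = (-5318 + 11965/7169) - 16107 = -38112777/7169 - 16107 = -153583860/7169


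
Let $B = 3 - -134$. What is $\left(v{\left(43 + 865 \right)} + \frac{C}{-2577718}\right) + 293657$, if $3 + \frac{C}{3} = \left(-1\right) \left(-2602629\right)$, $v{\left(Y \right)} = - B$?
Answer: $\frac{29100153057}{99143} \approx 2.9352 \cdot 10^{5}$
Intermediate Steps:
$B = 137$ ($B = 3 + 134 = 137$)
$v{\left(Y \right)} = -137$ ($v{\left(Y \right)} = \left(-1\right) 137 = -137$)
$C = 7807878$ ($C = -9 + 3 \left(\left(-1\right) \left(-2602629\right)\right) = -9 + 3 \cdot 2602629 = -9 + 7807887 = 7807878$)
$\left(v{\left(43 + 865 \right)} + \frac{C}{-2577718}\right) + 293657 = \left(-137 + \frac{7807878}{-2577718}\right) + 293657 = \left(-137 + 7807878 \left(- \frac{1}{2577718}\right)\right) + 293657 = \left(-137 - \frac{300303}{99143}\right) + 293657 = - \frac{13882894}{99143} + 293657 = \frac{29100153057}{99143}$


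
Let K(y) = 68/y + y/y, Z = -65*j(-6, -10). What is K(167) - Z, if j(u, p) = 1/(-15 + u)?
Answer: -5920/3507 ≈ -1.6881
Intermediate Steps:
Z = 65/21 (Z = -65/(-15 - 6) = -65/(-21) = -65*(-1/21) = 65/21 ≈ 3.0952)
K(y) = 1 + 68/y (K(y) = 68/y + 1 = 1 + 68/y)
K(167) - Z = (68 + 167)/167 - 1*65/21 = (1/167)*235 - 65/21 = 235/167 - 65/21 = -5920/3507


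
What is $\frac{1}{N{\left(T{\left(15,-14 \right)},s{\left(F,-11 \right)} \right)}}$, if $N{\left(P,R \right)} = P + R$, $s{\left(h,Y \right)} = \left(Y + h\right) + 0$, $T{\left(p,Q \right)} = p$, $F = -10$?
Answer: $- \frac{1}{6} \approx -0.16667$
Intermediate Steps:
$s{\left(h,Y \right)} = Y + h$
$\frac{1}{N{\left(T{\left(15,-14 \right)},s{\left(F,-11 \right)} \right)}} = \frac{1}{15 - 21} = \frac{1}{-6} = - \frac{1}{6}$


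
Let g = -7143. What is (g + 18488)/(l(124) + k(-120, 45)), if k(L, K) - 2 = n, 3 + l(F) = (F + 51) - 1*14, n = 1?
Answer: 11345/161 ≈ 70.466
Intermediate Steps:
l(F) = 34 + F (l(F) = -3 + ((F + 51) - 1*14) = -3 + ((51 + F) - 14) = -3 + (37 + F) = 34 + F)
k(L, K) = 3 (k(L, K) = 2 + 1 = 3)
(g + 18488)/(l(124) + k(-120, 45)) = (-7143 + 18488)/((34 + 124) + 3) = 11345/(158 + 3) = 11345/161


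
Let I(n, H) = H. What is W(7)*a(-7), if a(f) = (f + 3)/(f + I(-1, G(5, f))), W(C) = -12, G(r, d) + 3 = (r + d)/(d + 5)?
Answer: -16/3 ≈ -5.3333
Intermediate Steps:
G(r, d) = -3 + (d + r)/(5 + d) (G(r, d) = -3 + (r + d)/(d + 5) = -3 + (d + r)/(5 + d))
a(f) = (3 + f)/(f + (-10 - 2*f)/(5 + f)) (a(f) = (f + 3)/(f + (-15 + 5 - 2*f)/(5 + f)) = (3 + f)/(f + (-10 - 2*f)/(5 + f)))
W(7)*a(-7) = -12*(3 - 7)/(-2 - 7) = -12*(-4)/(-9) = -(-4)*(-4)/3 = -12*4/9 = -16/3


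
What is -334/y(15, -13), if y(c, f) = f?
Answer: 334/13 ≈ 25.692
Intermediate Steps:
-334/y(15, -13) = -334/(-13) = -334*(-1/13) = 334/13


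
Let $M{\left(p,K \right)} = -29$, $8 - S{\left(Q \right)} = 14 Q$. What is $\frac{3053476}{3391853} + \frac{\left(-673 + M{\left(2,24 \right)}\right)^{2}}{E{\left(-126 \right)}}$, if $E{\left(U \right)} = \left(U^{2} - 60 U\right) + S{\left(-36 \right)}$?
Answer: $\frac{436160842265}{20307023911} \approx 21.478$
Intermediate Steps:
$S{\left(Q \right)} = 8 - 14 Q$
$E{\left(U \right)} = 512 + U^{2} - 60 U$ ($E{\left(U \right)} = \left(U^{2} - 60 U\right) + \left(8 - -504\right) = \left(U^{2} - 60 U\right) + \left(8 + 504\right) = \left(U^{2} - 60 U\right) + 512 = 512 + U^{2} - 60 U$)
$\frac{3053476}{3391853} + \frac{\left(-673 + M{\left(2,24 \right)}\right)^{2}}{E{\left(-126 \right)}} = \frac{3053476}{3391853} + \frac{\left(-673 - 29\right)^{2}}{512 + \left(-126\right)^{2} - -7560} = 3053476 \cdot \frac{1}{3391853} + \frac{\left(-702\right)^{2}}{512 + 15876 + 7560} = \frac{3053476}{3391853} + \frac{492804}{23948} = \frac{3053476}{3391853} + 492804 \cdot \frac{1}{23948} = \frac{3053476}{3391853} + \frac{123201}{5987} = \frac{436160842265}{20307023911}$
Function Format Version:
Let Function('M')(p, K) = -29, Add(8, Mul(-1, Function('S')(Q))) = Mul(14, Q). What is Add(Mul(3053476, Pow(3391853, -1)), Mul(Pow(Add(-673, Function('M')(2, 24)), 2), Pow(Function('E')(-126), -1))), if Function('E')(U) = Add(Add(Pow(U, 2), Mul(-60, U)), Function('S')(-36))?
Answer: Rational(436160842265, 20307023911) ≈ 21.478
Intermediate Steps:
Function('S')(Q) = Add(8, Mul(-14, Q)) (Function('S')(Q) = Add(8, Mul(-1, Mul(14, Q))) = Add(8, Mul(-14, Q)))
Function('E')(U) = Add(512, Pow(U, 2), Mul(-60, U)) (Function('E')(U) = Add(Add(Pow(U, 2), Mul(-60, U)), Add(8, Mul(-14, -36))) = Add(Add(Pow(U, 2), Mul(-60, U)), Add(8, 504)) = Add(Add(Pow(U, 2), Mul(-60, U)), 512) = Add(512, Pow(U, 2), Mul(-60, U)))
Add(Mul(3053476, Pow(3391853, -1)), Mul(Pow(Add(-673, Function('M')(2, 24)), 2), Pow(Function('E')(-126), -1))) = Add(Mul(3053476, Pow(3391853, -1)), Mul(Pow(Add(-673, -29), 2), Pow(Add(512, Pow(-126, 2), Mul(-60, -126)), -1))) = Add(Mul(3053476, Rational(1, 3391853)), Mul(Pow(-702, 2), Pow(Add(512, 15876, 7560), -1))) = Add(Rational(3053476, 3391853), Mul(492804, Pow(23948, -1))) = Add(Rational(3053476, 3391853), Mul(492804, Rational(1, 23948))) = Add(Rational(3053476, 3391853), Rational(123201, 5987)) = Rational(436160842265, 20307023911)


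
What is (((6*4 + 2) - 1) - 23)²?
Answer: 4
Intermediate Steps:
(((6*4 + 2) - 1) - 23)² = (((24 + 2) - 1) - 23)² = ((26 - 1) - 23)² = (25 - 23)² = 2² = 4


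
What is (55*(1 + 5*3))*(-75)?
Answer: -66000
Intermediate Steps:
(55*(1 + 5*3))*(-75) = (55*(1 + 15))*(-75) = (55*16)*(-75) = 880*(-75) = -66000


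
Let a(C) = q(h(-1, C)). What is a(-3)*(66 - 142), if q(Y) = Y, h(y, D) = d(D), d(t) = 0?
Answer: 0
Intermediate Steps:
h(y, D) = 0
a(C) = 0
a(-3)*(66 - 142) = 0*(66 - 142) = 0*(-76) = 0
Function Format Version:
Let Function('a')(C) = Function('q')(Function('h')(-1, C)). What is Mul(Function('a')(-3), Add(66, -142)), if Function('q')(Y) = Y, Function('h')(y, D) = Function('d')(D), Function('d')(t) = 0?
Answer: 0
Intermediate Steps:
Function('h')(y, D) = 0
Function('a')(C) = 0
Mul(Function('a')(-3), Add(66, -142)) = Mul(0, Add(66, -142)) = Mul(0, -76) = 0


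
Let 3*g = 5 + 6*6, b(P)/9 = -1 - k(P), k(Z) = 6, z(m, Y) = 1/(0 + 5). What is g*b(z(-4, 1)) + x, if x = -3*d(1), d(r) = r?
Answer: -864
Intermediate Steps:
z(m, Y) = ⅕ (z(m, Y) = 1/5 = ⅕)
b(P) = -63 (b(P) = 9*(-1 - 1*6) = 9*(-1 - 6) = 9*(-7) = -63)
g = 41/3 (g = (5 + 6*6)/3 = (5 + 36)/3 = (⅓)*41 = 41/3 ≈ 13.667)
x = -3 (x = -3*1 = -3)
g*b(z(-4, 1)) + x = (41/3)*(-63) - 3 = -861 - 3 = -864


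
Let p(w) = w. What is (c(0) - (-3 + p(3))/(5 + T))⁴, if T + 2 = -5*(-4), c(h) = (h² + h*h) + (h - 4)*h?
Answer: 0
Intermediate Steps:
c(h) = 2*h² + h*(-4 + h) (c(h) = (h² + h²) + (-4 + h)*h = 2*h² + h*(-4 + h))
T = 18 (T = -2 - 5*(-4) = -2 + 20 = 18)
(c(0) - (-3 + p(3))/(5 + T))⁴ = (0*(-4 + 3*0) - (-3 + 3)/(5 + 18))⁴ = (0*(-4 + 0) - 0/23)⁴ = (0*(-4) - 0/23)⁴ = (0 - 1*0)⁴ = (0 + 0)⁴ = 0⁴ = 0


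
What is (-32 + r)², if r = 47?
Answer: 225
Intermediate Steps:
(-32 + r)² = (-32 + 47)² = 15² = 225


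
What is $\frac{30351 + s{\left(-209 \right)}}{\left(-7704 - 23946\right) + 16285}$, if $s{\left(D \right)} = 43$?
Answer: $- \frac{4342}{2195} \approx -1.9781$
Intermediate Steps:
$\frac{30351 + s{\left(-209 \right)}}{\left(-7704 - 23946\right) + 16285} = \frac{30351 + 43}{\left(-7704 - 23946\right) + 16285} = \frac{30394}{-31650 + 16285} = \frac{30394}{-15365} = 30394 \left(- \frac{1}{15365}\right) = - \frac{4342}{2195}$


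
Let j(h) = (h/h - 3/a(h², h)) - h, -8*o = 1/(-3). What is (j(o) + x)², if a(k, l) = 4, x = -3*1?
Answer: 4489/576 ≈ 7.7934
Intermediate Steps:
x = -3
o = 1/24 (o = -1/(8*(-3)) = -(-1)/(8*3) = -⅛*(-⅓) = 1/24 ≈ 0.041667)
j(h) = ¼ - h (j(h) = (h/h - 3/4) - h = (1 - 3*¼) - h = (1 - ¾) - h = ¼ - h)
(j(o) + x)² = ((¼ - 1*1/24) - 3)² = ((¼ - 1/24) - 3)² = (5/24 - 3)² = (-67/24)² = 4489/576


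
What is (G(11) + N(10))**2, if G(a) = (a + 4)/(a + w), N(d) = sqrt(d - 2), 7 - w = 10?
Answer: 737/64 + 15*sqrt(2)/2 ≈ 22.122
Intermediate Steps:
w = -3 (w = 7 - 1*10 = 7 - 10 = -3)
N(d) = sqrt(-2 + d)
G(a) = (4 + a)/(-3 + a) (G(a) = (a + 4)/(a - 3) = (4 + a)/(-3 + a))
(G(11) + N(10))**2 = ((4 + 11)/(-3 + 11) + sqrt(-2 + 10))**2 = (15/8 + sqrt(8))**2 = ((1/8)*15 + 2*sqrt(2))**2 = (15/8 + 2*sqrt(2))**2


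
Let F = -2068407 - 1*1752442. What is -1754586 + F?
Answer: -5575435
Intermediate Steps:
F = -3820849 (F = -2068407 - 1752442 = -3820849)
-1754586 + F = -1754586 - 3820849 = -5575435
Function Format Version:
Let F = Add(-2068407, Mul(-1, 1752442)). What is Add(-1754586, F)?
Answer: -5575435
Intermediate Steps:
F = -3820849 (F = Add(-2068407, -1752442) = -3820849)
Add(-1754586, F) = Add(-1754586, -3820849) = -5575435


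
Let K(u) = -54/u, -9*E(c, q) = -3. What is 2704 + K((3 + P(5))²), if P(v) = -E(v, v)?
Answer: 86285/32 ≈ 2696.4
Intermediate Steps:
E(c, q) = ⅓ (E(c, q) = -⅑*(-3) = ⅓)
P(v) = -⅓ (P(v) = -1*⅓ = -⅓)
2704 + K((3 + P(5))²) = 2704 - 54/(3 - ⅓)² = 2704 - 54/((8/3)²) = 2704 - 54/64/9 = 2704 - 54*9/64 = 2704 - 243/32 = 86285/32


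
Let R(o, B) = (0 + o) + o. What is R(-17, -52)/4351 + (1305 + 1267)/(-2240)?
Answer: -2816733/2436560 ≈ -1.1560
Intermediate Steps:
R(o, B) = 2*o (R(o, B) = o + o = 2*o)
R(-17, -52)/4351 + (1305 + 1267)/(-2240) = (2*(-17))/4351 + (1305 + 1267)/(-2240) = -34*1/4351 + 2572*(-1/2240) = -34/4351 - 643/560 = -2816733/2436560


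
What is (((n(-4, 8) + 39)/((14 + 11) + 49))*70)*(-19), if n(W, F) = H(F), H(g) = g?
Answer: -31255/37 ≈ -844.73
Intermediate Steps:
n(W, F) = F
(((n(-4, 8) + 39)/((14 + 11) + 49))*70)*(-19) = (((8 + 39)/((14 + 11) + 49))*70)*(-19) = ((47/(25 + 49))*70)*(-19) = ((47/74)*70)*(-19) = (1645/37)*(-19) = -31255/37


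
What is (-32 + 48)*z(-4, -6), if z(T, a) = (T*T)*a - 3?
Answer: -1584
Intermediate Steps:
z(T, a) = -3 + a*T**2 (z(T, a) = T**2*a - 3 = a*T**2 - 3 = -3 + a*T**2)
(-32 + 48)*z(-4, -6) = (-32 + 48)*(-3 - 6*(-4)**2) = 16*(-3 - 6*16) = 16*(-3 - 96) = 16*(-99) = -1584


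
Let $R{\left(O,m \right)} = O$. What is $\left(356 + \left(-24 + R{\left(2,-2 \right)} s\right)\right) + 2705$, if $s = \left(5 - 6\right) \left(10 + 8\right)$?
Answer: $3001$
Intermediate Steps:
$s = -18$ ($s = \left(-1\right) 18 = -18$)
$\left(356 + \left(-24 + R{\left(2,-2 \right)} s\right)\right) + 2705 = \left(356 + \left(-24 + 2 \left(-18\right)\right)\right) + 2705 = \left(356 - 60\right) + 2705 = 296 + 2705 = 3001$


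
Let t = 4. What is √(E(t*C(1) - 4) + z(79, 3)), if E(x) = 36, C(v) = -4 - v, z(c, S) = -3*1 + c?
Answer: 4*√7 ≈ 10.583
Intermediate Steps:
z(c, S) = -3 + c
√(E(t*C(1) - 4) + z(79, 3)) = √(36 + (-3 + 79)) = √(36 + 76) = √112 = 4*√7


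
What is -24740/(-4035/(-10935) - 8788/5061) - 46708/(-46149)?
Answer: 1404199762208128/77607896469 ≈ 18094.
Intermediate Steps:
-24740/(-4035/(-10935) - 8788/5061) - 46708/(-46149) = -24740/(-4035*(-1/10935) - 8788*1/5061) - 46708*(-1/46149) = -24740/(269/729 - 8788/5061) + 46708/46149 = -24740/(-1681681/1229823) + 46708/46149 = -24740*(-1229823/1681681) + 46708/46149 = 30425821020/1681681 + 46708/46149 = 1404199762208128/77607896469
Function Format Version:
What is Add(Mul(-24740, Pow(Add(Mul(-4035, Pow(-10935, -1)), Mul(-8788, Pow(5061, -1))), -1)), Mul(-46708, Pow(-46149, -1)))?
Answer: Rational(1404199762208128, 77607896469) ≈ 18094.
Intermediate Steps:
Add(Mul(-24740, Pow(Add(Mul(-4035, Pow(-10935, -1)), Mul(-8788, Pow(5061, -1))), -1)), Mul(-46708, Pow(-46149, -1))) = Add(Mul(-24740, Pow(Add(Mul(-4035, Rational(-1, 10935)), Mul(-8788, Rational(1, 5061))), -1)), Mul(-46708, Rational(-1, 46149))) = Add(Mul(-24740, Pow(Add(Rational(269, 729), Rational(-8788, 5061)), -1)), Rational(46708, 46149)) = Add(Mul(-24740, Pow(Rational(-1681681, 1229823), -1)), Rational(46708, 46149)) = Add(Mul(-24740, Rational(-1229823, 1681681)), Rational(46708, 46149)) = Add(Rational(30425821020, 1681681), Rational(46708, 46149)) = Rational(1404199762208128, 77607896469)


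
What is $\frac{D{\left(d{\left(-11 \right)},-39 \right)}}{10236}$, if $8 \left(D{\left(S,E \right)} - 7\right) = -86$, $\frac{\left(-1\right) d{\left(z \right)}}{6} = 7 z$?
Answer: $- \frac{5}{13648} \approx -0.00036635$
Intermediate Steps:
$d{\left(z \right)} = - 42 z$ ($d{\left(z \right)} = - 6 \cdot 7 z = - 42 z$)
$D{\left(S,E \right)} = - \frac{15}{4}$ ($D{\left(S,E \right)} = 7 + \frac{1}{8} \left(-86\right) = 7 - \frac{43}{4} = - \frac{15}{4}$)
$\frac{D{\left(d{\left(-11 \right)},-39 \right)}}{10236} = - \frac{15}{4 \cdot 10236} = \left(- \frac{15}{4}\right) \frac{1}{10236} = - \frac{5}{13648}$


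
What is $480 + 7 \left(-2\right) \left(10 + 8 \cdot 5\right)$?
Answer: $-220$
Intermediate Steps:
$480 + 7 \left(-2\right) \left(10 + 8 \cdot 5\right) = 480 - 14 \left(10 + 40\right) = 480 - 700 = -220$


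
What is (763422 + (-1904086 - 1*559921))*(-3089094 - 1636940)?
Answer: 8037022529890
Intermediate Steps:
(763422 + (-1904086 - 1*559921))*(-3089094 - 1636940) = (763422 + (-1904086 - 559921))*(-4726034) = (763422 - 2464007)*(-4726034) = -1700585*(-4726034) = 8037022529890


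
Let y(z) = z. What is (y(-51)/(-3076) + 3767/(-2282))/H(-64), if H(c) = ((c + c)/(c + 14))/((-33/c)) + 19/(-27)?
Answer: -42585753375/111043904524 ≈ -0.38350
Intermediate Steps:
H(c) = -19/27 - 2*c²/(33*(14 + c)) (H(c) = ((2*c)/(14 + c))*(-c/33) + 19*(-1/27) = (2*c/(14 + c))*(-c/33) - 19/27 = -2*c²/(33*(14 + c)) - 19/27 = -19/27 - 2*c²/(33*(14 + c)))
(y(-51)/(-3076) + 3767/(-2282))/H(-64) = (-51/(-3076) + 3767/(-2282))/(((-2926 - 209*(-64) - 18*(-64)²)/(297*(14 - 64)))) = (-51*(-1/3076) + 3767*(-1/2282))/(((1/297)*(-2926 + 13376 - 18*4096)/(-50))) = (51/3076 - 3767/2282)/(((1/297)*(-1/50)*(-2926 + 13376 - 73728))) = -5735455/(3509716*((1/297)*(-1/50)*(-63278))) = -5735455/(3509716*31639/7425) = -5735455/3509716*7425/31639 = -42585753375/111043904524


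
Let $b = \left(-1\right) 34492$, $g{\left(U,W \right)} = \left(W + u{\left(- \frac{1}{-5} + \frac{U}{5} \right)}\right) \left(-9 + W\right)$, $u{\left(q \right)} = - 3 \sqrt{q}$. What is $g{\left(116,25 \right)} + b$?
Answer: $-34092 - \frac{144 \sqrt{65}}{5} \approx -34324.0$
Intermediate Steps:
$g{\left(U,W \right)} = \left(-9 + W\right) \left(W - 3 \sqrt{\frac{1}{5} + \frac{U}{5}}\right)$ ($g{\left(U,W \right)} = \left(W - 3 \sqrt{- \frac{1}{-5} + \frac{U}{5}}\right) \left(-9 + W\right) = \left(W - 3 \sqrt{\left(-1\right) \left(- \frac{1}{5}\right) + U \frac{1}{5}}\right) \left(-9 + W\right) = \left(W - 3 \sqrt{\frac{1}{5} + \frac{U}{5}}\right) \left(-9 + W\right) = \left(-9 + W\right) \left(W - 3 \sqrt{\frac{1}{5} + \frac{U}{5}}\right)$)
$b = -34492$
$g{\left(116,25 \right)} + b = \left(25^{2} - 225 + \frac{27 \sqrt{5 + 5 \cdot 116}}{5} - 15 \sqrt{5 + 5 \cdot 116}\right) - 34492 = \left(625 - 225 + \frac{27 \sqrt{5 + 580}}{5} - 15 \sqrt{5 + 580}\right) - 34492 = \left(625 - 225 + \frac{27 \sqrt{585}}{5} - 15 \sqrt{585}\right) - 34492 = \left(625 - 225 + \frac{27 \cdot 3 \sqrt{65}}{5} - 15 \cdot 3 \sqrt{65}\right) - 34492 = \left(625 - 225 + \frac{81 \sqrt{65}}{5} - 45 \sqrt{65}\right) - 34492 = \left(400 - \frac{144 \sqrt{65}}{5}\right) - 34492 = -34092 - \frac{144 \sqrt{65}}{5}$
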